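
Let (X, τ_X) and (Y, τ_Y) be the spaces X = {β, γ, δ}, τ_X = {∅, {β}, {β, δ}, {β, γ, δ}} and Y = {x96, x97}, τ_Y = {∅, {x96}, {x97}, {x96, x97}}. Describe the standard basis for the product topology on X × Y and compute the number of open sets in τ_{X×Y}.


Basis B = {∅ × ∅, {β} × {x96}, {β} × {x97}, {β} × {x96, x97}, {β, δ} × {x96}, {β, δ} × {x97}, {β, γ, δ} × {x96}, {β, γ, δ} × {x97}, {β, δ} × {x96, x97}, {β, γ, δ} × {x96, x97}}; |τ_{X×Y}| = 16.

Enumerate products U × V with U ∈ τ_X, V ∈ τ_Y (deduplicated):
  ∅ × ∅ = {} (∅)
  {β} × {x96} = {(β,x96)}
  {β} × {x97} = {(β,x97)}
  {β} × {x96, x97} = {(β,x96), (β,x97)}
  {β, δ} × {x96} = {(β,x96), (δ,x96)}
  {β, δ} × {x97} = {(β,x97), (δ,x97)}
  {β, γ, δ} × {x96} = {(β,x96), (γ,x96), (δ,x96)}
  {β, γ, δ} × {x97} = {(β,x97), (γ,x97), (δ,x97)}
  {β, δ} × {x96, x97} = {(β,x96), (β,x97), (δ,x96), (δ,x97)}
  {β, γ, δ} × {x96, x97} = {(β,x96), (β,x97), (γ,x96), (γ,x97), (δ,x96), (δ,x97)}
These 10 distinct sets form the basis B.
Close under arbitrary unions to get τ_{X×Y}; counting gives |τ_{X×Y}| = 16.


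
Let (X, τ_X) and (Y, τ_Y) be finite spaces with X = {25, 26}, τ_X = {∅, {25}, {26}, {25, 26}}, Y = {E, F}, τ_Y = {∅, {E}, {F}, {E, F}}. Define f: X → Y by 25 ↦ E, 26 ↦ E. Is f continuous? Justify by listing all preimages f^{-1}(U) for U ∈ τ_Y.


f IS continuous.

Compute f^{-1}(U) for each U ∈ τ_Y:
  U = ∅: f^{-1}(U) = ∅ ∈ τ_X ✓.
  U = {E}: f^{-1}(U) = {25, 26} ∈ τ_X ✓.
  U = {F}: f^{-1}(U) = ∅ ∈ τ_X ✓.
  U = {E, F}: f^{-1}(U) = {25, 26} ∈ τ_X ✓.
Every preimage lies in τ_X, so f IS continuous.


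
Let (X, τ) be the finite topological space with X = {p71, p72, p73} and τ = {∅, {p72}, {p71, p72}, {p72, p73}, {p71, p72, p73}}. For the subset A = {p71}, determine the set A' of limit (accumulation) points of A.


A' = ∅

For each x ∈ X, list the open sets U ∈ τ with x ∈ U, then check whether U ∩ (A ∖ {x}) ≠ ∅ for every such U.
  x = p71: open {p71, p72} ∋ x has {p71, p72} ∩ (A ∖ {p71}) = ∅, so x is NOT a limit point.
  x = p72: open {p72} ∋ x has {p72} ∩ (A ∖ {p72}) = ∅, so x is NOT a limit point.
  x = p73: open {p72, p73} ∋ x has {p72, p73} ∩ (A ∖ {p73}) = ∅, so x is NOT a limit point.
Collecting: A' = ∅.


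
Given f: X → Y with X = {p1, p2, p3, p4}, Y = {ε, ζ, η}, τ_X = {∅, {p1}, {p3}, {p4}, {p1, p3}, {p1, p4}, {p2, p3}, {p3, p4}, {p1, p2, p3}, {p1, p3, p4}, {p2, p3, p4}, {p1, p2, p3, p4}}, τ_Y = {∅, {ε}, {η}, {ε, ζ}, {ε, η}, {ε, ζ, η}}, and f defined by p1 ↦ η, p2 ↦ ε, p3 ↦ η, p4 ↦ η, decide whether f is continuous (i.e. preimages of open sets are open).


f is NOT continuous.

Compute f^{-1}(U) for each U ∈ τ_Y:
  U = ∅: f^{-1}(U) = ∅ ∈ τ_X ✓.
  U = {ε}: f^{-1}(U) = {p2} ∉ τ_X ✗.
  U = {η}: f^{-1}(U) = {p1, p3, p4} ∈ τ_X ✓.
  U = {ε, ζ}: f^{-1}(U) = {p2} ∉ τ_X ✗.
  U = {ε, η}: f^{-1}(U) = {p1, p2, p3, p4} ∈ τ_X ✓.
  U = {ε, ζ, η}: f^{-1}(U) = {p1, p2, p3, p4} ∈ τ_X ✓.
Found U = {ε} with f^{-1}(U) = {p2} not in τ_X. Therefore f is NOT continuous.


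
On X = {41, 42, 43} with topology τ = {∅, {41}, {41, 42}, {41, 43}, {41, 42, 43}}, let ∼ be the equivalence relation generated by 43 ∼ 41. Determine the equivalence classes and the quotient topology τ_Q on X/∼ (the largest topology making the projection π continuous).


X/∼ = {[41=43], [42]}; |τ_Q| = 3.

Equivalence classes: [41=43], [42].
Quotient map π: X → X/∼ sends 41 ↦ [41=43], 42 ↦ [42], 43 ↦ [41=43].
For each subset V ⊆ X/∼, compute π^{-1}(V) ⊆ X and check whether π^{-1}(V) ∈ τ. V is open in τ_Q iff π^{-1}(V) ∈ τ.
  V = {}: π^{-1}(V) = ∅ ∈ τ ✓.
  V = {[41=43]}: π^{-1}(V) = {41, 43} ∈ τ ✓.
  V = {[42]}: π^{-1}(V) = {42} ∉ τ ✗.
  V = {[41=43], [42]}: π^{-1}(V) = {41, 42, 43} ∈ τ ✓.
Open sets in the quotient: τ_Q = {{}, {[41=43]}, {[41=43], [42]}} (3 elements).


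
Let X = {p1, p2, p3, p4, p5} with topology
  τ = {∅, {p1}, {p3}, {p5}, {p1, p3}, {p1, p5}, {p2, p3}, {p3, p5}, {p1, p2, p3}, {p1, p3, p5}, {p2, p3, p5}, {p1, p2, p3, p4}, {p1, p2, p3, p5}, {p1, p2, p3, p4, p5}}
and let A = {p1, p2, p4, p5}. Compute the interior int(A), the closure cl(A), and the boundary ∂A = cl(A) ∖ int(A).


int(A) = {p1, p5}, cl(A) = {p1, p2, p4, p5}, ∂A = {p2, p4}.

Closed sets in (X, τ) are complements of opens:
  closed(X, τ) = {∅, {p4}, {p5}, {p1, p4}, {p2, p4}, {p4, p5}, {p1, p2, p4}, {p1, p4, p5}, {p2, p3, p4}, {p2, p4, p5}, {p1, p2, p3, p4}, {p1, p2, p4, p5}, {p2, p3, p4, p5}, {p1, p2, p3, p4, p5}}.
int(A) = ⋃ {U ∈ τ : U ⊆ A}. Opens contained in A: ∅, {p1}, {p5}, {p1, p5}.
Taking the union of these: int(A) = {p1, p5}.
cl(A) = ⋂ {C closed : A ⊆ C}. Closed sets containing A: {p1, p2, p4, p5}, {p1, p2, p3, p4, p5}.
Intersecting these: cl(A) = {p1, p2, p4, p5}.
∂A = cl(A) ∖ int(A) = {p1, p2, p4, p5} ∖ {p1, p5} = {p2, p4}.


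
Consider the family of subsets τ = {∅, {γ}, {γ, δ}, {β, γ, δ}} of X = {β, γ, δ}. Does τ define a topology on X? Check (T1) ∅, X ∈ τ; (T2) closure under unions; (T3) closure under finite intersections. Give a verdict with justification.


τ IS a topology on X.

Axiom (T1): ∅ ∈ τ? Yes; X ∈ τ? Yes.
Axiom (T2/T3): check pairwise unions and intersections of members of τ.
All pairwise intersections and unions checked — each lies in τ. Therefore τ satisfies (T1), (T2), (T3): it IS a topology on X.


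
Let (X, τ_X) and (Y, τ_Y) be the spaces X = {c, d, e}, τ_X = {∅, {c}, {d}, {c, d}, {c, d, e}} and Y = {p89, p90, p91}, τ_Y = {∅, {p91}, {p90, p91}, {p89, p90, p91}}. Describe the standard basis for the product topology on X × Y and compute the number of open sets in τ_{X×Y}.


Basis B = {∅ × ∅, {c} × {p91}, {d} × {p91}, {c} × {p90, p91}, {c, d} × {p91}, {d} × {p90, p91}, {c} × {p89, p90, p91}, {c, d, e} × {p91}, {d} × {p89, p90, p91}, {c, d} × {p90, p91}, {c, d} × {p89, p90, p91}, {c, d, e} × {p90, p91}, {c, d, e} × {p89, p90, p91}}; |τ_{X×Y}| = 30.

Enumerate products U × V with U ∈ τ_X, V ∈ τ_Y (deduplicated):
  ∅ × ∅ = {} (∅)
  {c} × {p91} = {(c,p91)}
  {d} × {p91} = {(d,p91)}
  {c} × {p90, p91} = {(c,p90), (c,p91)}
  {c, d} × {p91} = {(c,p91), (d,p91)}
  {d} × {p90, p91} = {(d,p90), (d,p91)}
  {c} × {p89, p90, p91} = {(c,p89), (c,p90), (c,p91)}
  {c, d, e} × {p91} = {(c,p91), (d,p91), (e,p91)}
  {d} × {p89, p90, p91} = {(d,p89), (d,p90), (d,p91)}
  {c, d} × {p90, p91} = {(c,p90), (c,p91), (d,p90), (d,p91)}
  {c, d} × {p89, p90, p91} = {(c,p89), (c,p90), (c,p91), (d,p89), (d,p90), (d,p91)}
  {c, d, e} × {p90, p91} = {(c,p90), (c,p91), (d,p90), (d,p91), (e,p90), (e,p91)}
  {c, d, e} × {p89, p90, p91} = {(c,p89), (c,p90), (c,p91), (d,p89), (d,p90), (d,p91), (e,p89), (e,p90), (e,p91)}
These 13 distinct sets form the basis B.
Close under arbitrary unions to get τ_{X×Y}; counting gives |τ_{X×Y}| = 30.


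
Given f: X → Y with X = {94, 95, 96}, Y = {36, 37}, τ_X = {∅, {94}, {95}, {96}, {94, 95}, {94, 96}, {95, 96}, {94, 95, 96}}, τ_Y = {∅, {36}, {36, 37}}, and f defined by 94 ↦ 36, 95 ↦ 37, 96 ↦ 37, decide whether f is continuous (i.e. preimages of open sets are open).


f IS continuous.

Compute f^{-1}(U) for each U ∈ τ_Y:
  U = ∅: f^{-1}(U) = ∅ ∈ τ_X ✓.
  U = {36}: f^{-1}(U) = {94} ∈ τ_X ✓.
  U = {36, 37}: f^{-1}(U) = {94, 95, 96} ∈ τ_X ✓.
Every preimage lies in τ_X, so f IS continuous.


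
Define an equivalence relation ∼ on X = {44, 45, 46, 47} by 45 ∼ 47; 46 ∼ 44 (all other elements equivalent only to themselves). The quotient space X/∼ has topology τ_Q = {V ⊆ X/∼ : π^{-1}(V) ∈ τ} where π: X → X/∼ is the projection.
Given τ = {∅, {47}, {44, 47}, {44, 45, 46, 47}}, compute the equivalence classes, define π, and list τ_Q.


X/∼ = {[44=46], [45=47]}; |τ_Q| = 2.

Equivalence classes: [44=46], [45=47].
Quotient map π: X → X/∼ sends 44 ↦ [44=46], 45 ↦ [45=47], 46 ↦ [44=46], 47 ↦ [45=47].
For each subset V ⊆ X/∼, compute π^{-1}(V) ⊆ X and check whether π^{-1}(V) ∈ τ. V is open in τ_Q iff π^{-1}(V) ∈ τ.
  V = {}: π^{-1}(V) = ∅ ∈ τ ✓.
  V = {[44=46]}: π^{-1}(V) = {44, 46} ∉ τ ✗.
  V = {[45=47]}: π^{-1}(V) = {45, 47} ∉ τ ✗.
  V = {[44=46], [45=47]}: π^{-1}(V) = {44, 45, 46, 47} ∈ τ ✓.
Open sets in the quotient: τ_Q = {{}, {[44=46], [45=47]}} (2 elements).


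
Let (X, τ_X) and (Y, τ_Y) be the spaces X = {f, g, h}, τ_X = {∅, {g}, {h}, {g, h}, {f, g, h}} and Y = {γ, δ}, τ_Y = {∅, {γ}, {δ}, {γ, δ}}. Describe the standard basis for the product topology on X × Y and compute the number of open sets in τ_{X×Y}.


Basis B = {∅ × ∅, {g} × {γ}, {g} × {δ}, {h} × {γ}, {h} × {δ}, {g} × {γ, δ}, {g, h} × {γ}, {g, h} × {δ}, {h} × {γ, δ}, {f, g, h} × {γ}, {f, g, h} × {δ}, {g, h} × {γ, δ}, {f, g, h} × {γ, δ}}; |τ_{X×Y}| = 25.

Enumerate products U × V with U ∈ τ_X, V ∈ τ_Y (deduplicated):
  ∅ × ∅ = {} (∅)
  {g} × {γ} = {(g,γ)}
  {g} × {δ} = {(g,δ)}
  {h} × {γ} = {(h,γ)}
  {h} × {δ} = {(h,δ)}
  {g} × {γ, δ} = {(g,γ), (g,δ)}
  {g, h} × {γ} = {(g,γ), (h,γ)}
  {g, h} × {δ} = {(g,δ), (h,δ)}
  {h} × {γ, δ} = {(h,γ), (h,δ)}
  {f, g, h} × {γ} = {(f,γ), (g,γ), (h,γ)}
  {f, g, h} × {δ} = {(f,δ), (g,δ), (h,δ)}
  {g, h} × {γ, δ} = {(g,γ), (g,δ), (h,γ), (h,δ)}
  {f, g, h} × {γ, δ} = {(f,γ), (f,δ), (g,γ), (g,δ), (h,γ), (h,δ)}
These 13 distinct sets form the basis B.
Close under arbitrary unions to get τ_{X×Y}; counting gives |τ_{X×Y}| = 25.


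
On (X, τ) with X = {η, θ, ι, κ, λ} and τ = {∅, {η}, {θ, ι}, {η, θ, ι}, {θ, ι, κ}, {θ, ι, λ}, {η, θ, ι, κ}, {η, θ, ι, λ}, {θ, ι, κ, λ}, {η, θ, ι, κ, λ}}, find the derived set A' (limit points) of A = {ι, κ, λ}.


A' = {θ, κ, λ}

For each x ∈ X, list the open sets U ∈ τ with x ∈ U, then check whether U ∩ (A ∖ {x}) ≠ ∅ for every such U.
  x = η: open {η} ∋ x has {η} ∩ (A ∖ {η}) = ∅, so x is NOT a limit point.
  x = θ: opens ∋ x are {θ, ι}, {η, θ, ι}, {θ, ι, κ}, {θ, ι, λ}, {η, θ, ι, κ}, {η, θ, ι, λ}, {θ, ι, κ, λ}, {η, θ, ι, κ, λ}; each meets A ∖ {θ}, so x IS a limit point.
  x = ι: open {θ, ι} ∋ x has {θ, ι} ∩ (A ∖ {ι}) = ∅, so x is NOT a limit point.
  x = κ: opens ∋ x are {θ, ι, κ}, {η, θ, ι, κ}, {θ, ι, κ, λ}, {η, θ, ι, κ, λ}; each meets A ∖ {κ}, so x IS a limit point.
  x = λ: opens ∋ x are {θ, ι, λ}, {η, θ, ι, λ}, {θ, ι, κ, λ}, {η, θ, ι, κ, λ}; each meets A ∖ {λ}, so x IS a limit point.
Collecting: A' = {θ, κ, λ}.


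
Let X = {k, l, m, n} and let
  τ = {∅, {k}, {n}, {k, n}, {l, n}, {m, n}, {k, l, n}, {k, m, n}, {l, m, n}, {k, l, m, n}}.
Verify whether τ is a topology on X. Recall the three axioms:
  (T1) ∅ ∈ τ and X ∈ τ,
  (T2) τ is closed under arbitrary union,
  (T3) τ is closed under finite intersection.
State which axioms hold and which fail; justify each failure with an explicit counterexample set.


τ IS a topology on X.

Axiom (T1): ∅ ∈ τ? Yes; X ∈ τ? Yes.
Axiom (T2/T3): check pairwise unions and intersections of members of τ.
All pairwise intersections and unions checked — each lies in τ. Therefore τ satisfies (T1), (T2), (T3): it IS a topology on X.


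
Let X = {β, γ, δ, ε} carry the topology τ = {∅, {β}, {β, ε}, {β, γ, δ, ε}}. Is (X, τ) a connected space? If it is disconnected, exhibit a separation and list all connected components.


(X, τ) is connected.

Find clopen sets (U ∈ τ with X ∖ U ∈ τ):
  U = ∅, X ∖ U = {β, γ, δ, ε} — both open, so U is clopen.
  U = {β, γ, δ, ε}, X ∖ U = ∅ — both open, so U is clopen.
Only trivial clopens (∅ and X) exist, so (X, τ) is connected.
Compute connected components by grouping points that agree on all clopens:
  component: {β, γ, δ, ε}


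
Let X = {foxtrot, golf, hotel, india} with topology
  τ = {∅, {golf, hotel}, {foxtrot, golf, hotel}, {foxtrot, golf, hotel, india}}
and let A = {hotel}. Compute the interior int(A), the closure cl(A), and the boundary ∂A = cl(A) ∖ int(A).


int(A) = ∅, cl(A) = {foxtrot, golf, hotel, india}, ∂A = {foxtrot, golf, hotel, india}.

Closed sets in (X, τ) are complements of opens:
  closed(X, τ) = {∅, {india}, {foxtrot, india}, {foxtrot, golf, hotel, india}}.
int(A) = ⋃ {U ∈ τ : U ⊆ A}. Opens contained in A: ∅.
Taking the union of these: int(A) = ∅.
cl(A) = ⋂ {C closed : A ⊆ C}. Closed sets containing A: {foxtrot, golf, hotel, india}.
Intersecting these: cl(A) = {foxtrot, golf, hotel, india}.
∂A = cl(A) ∖ int(A) = {foxtrot, golf, hotel, india} ∖ ∅ = {foxtrot, golf, hotel, india}.


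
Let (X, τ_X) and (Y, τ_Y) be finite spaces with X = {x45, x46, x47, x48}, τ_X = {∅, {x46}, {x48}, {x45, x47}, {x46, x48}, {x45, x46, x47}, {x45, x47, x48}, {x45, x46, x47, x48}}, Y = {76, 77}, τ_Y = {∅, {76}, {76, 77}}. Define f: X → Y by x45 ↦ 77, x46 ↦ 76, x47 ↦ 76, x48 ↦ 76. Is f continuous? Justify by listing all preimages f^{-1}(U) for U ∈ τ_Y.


f is NOT continuous.

Compute f^{-1}(U) for each U ∈ τ_Y:
  U = ∅: f^{-1}(U) = ∅ ∈ τ_X ✓.
  U = {76}: f^{-1}(U) = {x46, x47, x48} ∉ τ_X ✗.
  U = {76, 77}: f^{-1}(U) = {x45, x46, x47, x48} ∈ τ_X ✓.
Found U = {76} with f^{-1}(U) = {x46, x47, x48} not in τ_X. Therefore f is NOT continuous.


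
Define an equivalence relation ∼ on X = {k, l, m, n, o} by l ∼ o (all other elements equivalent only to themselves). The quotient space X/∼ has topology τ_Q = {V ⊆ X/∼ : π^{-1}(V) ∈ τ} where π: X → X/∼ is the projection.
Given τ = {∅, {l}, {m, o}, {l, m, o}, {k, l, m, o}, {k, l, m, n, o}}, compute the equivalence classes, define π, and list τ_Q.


X/∼ = {[k], [l=o], [m], [n]}; |τ_Q| = 4.

Equivalence classes: [k], [l=o], [m], [n].
Quotient map π: X → X/∼ sends k ↦ [k], l ↦ [l=o], m ↦ [m], n ↦ [n], o ↦ [l=o].
For each subset V ⊆ X/∼, compute π^{-1}(V) ⊆ X and check whether π^{-1}(V) ∈ τ. V is open in τ_Q iff π^{-1}(V) ∈ τ.
  V = {}: π^{-1}(V) = ∅ ∈ τ ✓.
  V = {[k]}: π^{-1}(V) = {k} ∉ τ ✗.
  V = {[l=o]}: π^{-1}(V) = {l, o} ∉ τ ✗.
  V = {[k], [l=o]}: π^{-1}(V) = {k, l, o} ∉ τ ✗.
  V = {[m]}: π^{-1}(V) = {m} ∉ τ ✗.
  V = {[k], [m]}: π^{-1}(V) = {k, m} ∉ τ ✗.
  V = {[l=o], [m]}: π^{-1}(V) = {l, m, o} ∈ τ ✓.
  V = {[k], [l=o], [m]}: π^{-1}(V) = {k, l, m, o} ∈ τ ✓.
  V = {[n]}: π^{-1}(V) = {n} ∉ τ ✗.
  V = {[k], [n]}: π^{-1}(V) = {k, n} ∉ τ ✗.
  V = {[l=o], [n]}: π^{-1}(V) = {l, n, o} ∉ τ ✗.
  V = {[k], [l=o], [n]}: π^{-1}(V) = {k, l, n, o} ∉ τ ✗.
  V = {[m], [n]}: π^{-1}(V) = {m, n} ∉ τ ✗.
  V = {[k], [m], [n]}: π^{-1}(V) = {k, m, n} ∉ τ ✗.
  V = {[l=o], [m], [n]}: π^{-1}(V) = {l, m, n, o} ∉ τ ✗.
  V = {[k], [l=o], [m], [n]}: π^{-1}(V) = {k, l, m, n, o} ∈ τ ✓.
Open sets in the quotient: τ_Q = {{}, {[l=o], [m]}, {[k], [l=o], [m]}, {[k], [l=o], [m], [n]}} (4 elements).


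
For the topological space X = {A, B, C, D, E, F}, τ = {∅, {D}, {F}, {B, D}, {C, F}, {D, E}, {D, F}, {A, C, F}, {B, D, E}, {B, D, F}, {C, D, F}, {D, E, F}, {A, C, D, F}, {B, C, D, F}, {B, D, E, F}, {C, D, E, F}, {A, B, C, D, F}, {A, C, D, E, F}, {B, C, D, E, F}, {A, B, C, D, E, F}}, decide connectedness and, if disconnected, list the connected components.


(X, τ) is disconnected; components = [{A, C, F}, {B, D, E}].

Find clopen sets (U ∈ τ with X ∖ U ∈ τ):
  U = ∅, X ∖ U = {A, B, C, D, E, F} — both open, so U is clopen.
  U = {A, C, F}, X ∖ U = {B, D, E} — both open, so U is clopen.
  U = {B, D, E}, X ∖ U = {A, C, F} — both open, so U is clopen.
  U = {A, B, C, D, E, F}, X ∖ U = ∅ — both open, so U is clopen.
Nontrivial clopen(s) exist: e.g. {A, C, F}. So (X, τ) is disconnected.
Compute connected components by grouping points that agree on all clopens:
  component: {A, C, F}
  component: {B, D, E}


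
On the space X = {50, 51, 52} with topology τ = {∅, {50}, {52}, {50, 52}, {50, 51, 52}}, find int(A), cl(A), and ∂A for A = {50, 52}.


int(A) = {50, 52}, cl(A) = {50, 51, 52}, ∂A = {51}.

Closed sets in (X, τ) are complements of opens:
  closed(X, τ) = {∅, {51}, {50, 51}, {51, 52}, {50, 51, 52}}.
int(A) = ⋃ {U ∈ τ : U ⊆ A}. Opens contained in A: ∅, {50}, {52}, {50, 52}.
Taking the union of these: int(A) = {50, 52}.
cl(A) = ⋂ {C closed : A ⊆ C}. Closed sets containing A: {50, 51, 52}.
Intersecting these: cl(A) = {50, 51, 52}.
∂A = cl(A) ∖ int(A) = {50, 51, 52} ∖ {50, 52} = {51}.


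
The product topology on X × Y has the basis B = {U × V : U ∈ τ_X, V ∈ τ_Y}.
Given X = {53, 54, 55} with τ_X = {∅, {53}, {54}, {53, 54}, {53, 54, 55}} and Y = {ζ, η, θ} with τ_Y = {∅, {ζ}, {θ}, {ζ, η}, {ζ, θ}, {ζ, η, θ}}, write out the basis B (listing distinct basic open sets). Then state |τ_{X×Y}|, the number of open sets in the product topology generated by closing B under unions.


Basis B = {∅ × ∅, {53} × {ζ}, {53} × {θ}, {54} × {ζ}, {54} × {θ}, {53} × {ζ, η}, {53} × {ζ, θ}, {53, 54} × {ζ}, {53, 54} × {θ}, {54} × {ζ, η}, {54} × {ζ, θ}, {53} × {ζ, η, θ}, {53, 54, 55} × {ζ}, {53, 54, 55} × {θ}, {54} × {ζ, η, θ}, {53, 54} × {ζ, η}, {53, 54} × {ζ, θ}, {53, 54} × {ζ, η, θ}, {53, 54, 55} × {ζ, η}, {53, 54, 55} × {ζ, θ}, {53, 54, 55} × {ζ, η, θ}}; |τ_{X×Y}| = 70.

Enumerate products U × V with U ∈ τ_X, V ∈ τ_Y (deduplicated):
  ∅ × ∅ = {} (∅)
  {53} × {ζ} = {(53,ζ)}
  {53} × {θ} = {(53,θ)}
  {54} × {ζ} = {(54,ζ)}
  {54} × {θ} = {(54,θ)}
  {53} × {ζ, η} = {(53,ζ), (53,η)}
  {53} × {ζ, θ} = {(53,ζ), (53,θ)}
  {53, 54} × {ζ} = {(53,ζ), (54,ζ)}
  {53, 54} × {θ} = {(53,θ), (54,θ)}
  {54} × {ζ, η} = {(54,ζ), (54,η)}
  {54} × {ζ, θ} = {(54,ζ), (54,θ)}
  {53} × {ζ, η, θ} = {(53,ζ), (53,η), (53,θ)}
  {53, 54, 55} × {ζ} = {(53,ζ), (54,ζ), (55,ζ)}
  {53, 54, 55} × {θ} = {(53,θ), (54,θ), (55,θ)}
  {54} × {ζ, η, θ} = {(54,ζ), (54,η), (54,θ)}
  {53, 54} × {ζ, η} = {(53,ζ), (53,η), (54,ζ), (54,η)}
  {53, 54} × {ζ, θ} = {(53,ζ), (53,θ), (54,ζ), (54,θ)}
  {53, 54} × {ζ, η, θ} = {(53,ζ), (53,η), (53,θ), (54,ζ), (54,η), (54,θ)}
  {53, 54, 55} × {ζ, η} = {(53,ζ), (53,η), (54,ζ), (54,η), (55,ζ), (55,η)}
  {53, 54, 55} × {ζ, θ} = {(53,ζ), (53,θ), (54,ζ), (54,θ), (55,ζ), (55,θ)}
  {53, 54, 55} × {ζ, η, θ} = {(53,ζ), (53,η), (53,θ), (54,ζ), (54,η), (54,θ), (55,ζ), (55,η), (55,θ)}
These 21 distinct sets form the basis B.
Close under arbitrary unions to get τ_{X×Y}; counting gives |τ_{X×Y}| = 70.


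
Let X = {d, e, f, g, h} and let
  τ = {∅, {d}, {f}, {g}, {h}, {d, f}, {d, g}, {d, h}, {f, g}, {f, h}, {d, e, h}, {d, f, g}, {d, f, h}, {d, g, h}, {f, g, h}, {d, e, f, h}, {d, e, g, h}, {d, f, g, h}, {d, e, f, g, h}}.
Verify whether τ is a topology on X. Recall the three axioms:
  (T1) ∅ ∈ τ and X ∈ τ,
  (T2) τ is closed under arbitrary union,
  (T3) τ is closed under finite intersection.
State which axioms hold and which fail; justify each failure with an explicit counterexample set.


τ is NOT a topology on X.

Axiom (T1): ∅ ∈ τ? Yes; X ∈ τ? Yes.
Axiom (T2/T3): check pairwise unions and intersections of members of τ.
Counterexample for (T2): {g} ∪ {h} = {g, h} ∉ τ. Therefore τ is NOT a topology.


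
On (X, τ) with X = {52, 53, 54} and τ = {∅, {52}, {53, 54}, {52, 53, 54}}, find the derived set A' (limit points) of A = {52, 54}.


A' = {53}

For each x ∈ X, list the open sets U ∈ τ with x ∈ U, then check whether U ∩ (A ∖ {x}) ≠ ∅ for every such U.
  x = 52: open {52} ∋ x has {52} ∩ (A ∖ {52}) = ∅, so x is NOT a limit point.
  x = 53: opens ∋ x are {53, 54}, {52, 53, 54}; each meets A ∖ {53}, so x IS a limit point.
  x = 54: open {53, 54} ∋ x has {53, 54} ∩ (A ∖ {54}) = ∅, so x is NOT a limit point.
Collecting: A' = {53}.


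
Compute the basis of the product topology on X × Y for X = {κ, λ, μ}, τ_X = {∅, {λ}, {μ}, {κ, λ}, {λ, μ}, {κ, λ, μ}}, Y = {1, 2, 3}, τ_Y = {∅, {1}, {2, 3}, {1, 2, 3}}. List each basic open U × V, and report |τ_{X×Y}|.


Basis B = {∅ × ∅, {λ} × {1}, {μ} × {1}, {κ, λ} × {1}, {λ, μ} × {1}, {λ} × {2, 3}, {μ} × {2, 3}, {κ, λ, μ} × {1}, {λ} × {1, 2, 3}, {μ} × {1, 2, 3}, {κ, λ} × {2, 3}, {λ, μ} × {2, 3}, {κ, λ} × {1, 2, 3}, {κ, λ, μ} × {2, 3}, {λ, μ} × {1, 2, 3}, {κ, λ, μ} × {1, 2, 3}}; |τ_{X×Y}| = 36.

Enumerate products U × V with U ∈ τ_X, V ∈ τ_Y (deduplicated):
  ∅ × ∅ = {} (∅)
  {λ} × {1} = {(λ,1)}
  {μ} × {1} = {(μ,1)}
  {κ, λ} × {1} = {(κ,1), (λ,1)}
  {λ, μ} × {1} = {(λ,1), (μ,1)}
  {λ} × {2, 3} = {(λ,2), (λ,3)}
  {μ} × {2, 3} = {(μ,2), (μ,3)}
  {κ, λ, μ} × {1} = {(κ,1), (λ,1), (μ,1)}
  {λ} × {1, 2, 3} = {(λ,1), (λ,2), (λ,3)}
  {μ} × {1, 2, 3} = {(μ,1), (μ,2), (μ,3)}
  {κ, λ} × {2, 3} = {(κ,2), (κ,3), (λ,2), (λ,3)}
  {λ, μ} × {2, 3} = {(λ,2), (λ,3), (μ,2), (μ,3)}
  {κ, λ} × {1, 2, 3} = {(κ,1), (κ,2), (κ,3), (λ,1), (λ,2), (λ,3)}
  {κ, λ, μ} × {2, 3} = {(κ,2), (κ,3), (λ,2), (λ,3), (μ,2), (μ,3)}
  {λ, μ} × {1, 2, 3} = {(λ,1), (λ,2), (λ,3), (μ,1), (μ,2), (μ,3)}
  {κ, λ, μ} × {1, 2, 3} = {(κ,1), (κ,2), (κ,3), (λ,1), (λ,2), (λ,3), (μ,1), (μ,2), (μ,3)}
These 16 distinct sets form the basis B.
Close under arbitrary unions to get τ_{X×Y}; counting gives |τ_{X×Y}| = 36.


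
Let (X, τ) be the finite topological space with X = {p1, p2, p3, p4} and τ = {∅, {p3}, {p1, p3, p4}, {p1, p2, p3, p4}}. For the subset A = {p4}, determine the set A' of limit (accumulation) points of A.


A' = {p1, p2}

For each x ∈ X, list the open sets U ∈ τ with x ∈ U, then check whether U ∩ (A ∖ {x}) ≠ ∅ for every such U.
  x = p1: opens ∋ x are {p1, p3, p4}, {p1, p2, p3, p4}; each meets A ∖ {p1}, so x IS a limit point.
  x = p2: opens ∋ x are {p1, p2, p3, p4}; each meets A ∖ {p2}, so x IS a limit point.
  x = p3: open {p3} ∋ x has {p3} ∩ (A ∖ {p3}) = ∅, so x is NOT a limit point.
  x = p4: open {p1, p3, p4} ∋ x has {p1, p3, p4} ∩ (A ∖ {p4}) = ∅, so x is NOT a limit point.
Collecting: A' = {p1, p2}.


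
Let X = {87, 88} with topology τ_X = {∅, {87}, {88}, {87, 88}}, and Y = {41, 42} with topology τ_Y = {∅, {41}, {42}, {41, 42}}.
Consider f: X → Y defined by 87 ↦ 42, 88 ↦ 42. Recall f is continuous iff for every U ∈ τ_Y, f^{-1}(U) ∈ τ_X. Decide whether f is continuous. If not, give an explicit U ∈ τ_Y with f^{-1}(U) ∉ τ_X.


f IS continuous.

Compute f^{-1}(U) for each U ∈ τ_Y:
  U = ∅: f^{-1}(U) = ∅ ∈ τ_X ✓.
  U = {41}: f^{-1}(U) = ∅ ∈ τ_X ✓.
  U = {42}: f^{-1}(U) = {87, 88} ∈ τ_X ✓.
  U = {41, 42}: f^{-1}(U) = {87, 88} ∈ τ_X ✓.
Every preimage lies in τ_X, so f IS continuous.


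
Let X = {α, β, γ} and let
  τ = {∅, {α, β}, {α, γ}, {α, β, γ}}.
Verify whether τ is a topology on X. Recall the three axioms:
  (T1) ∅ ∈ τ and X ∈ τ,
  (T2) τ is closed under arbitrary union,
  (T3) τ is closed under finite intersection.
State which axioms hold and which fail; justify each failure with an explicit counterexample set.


τ is NOT a topology on X.

Axiom (T1): ∅ ∈ τ? Yes; X ∈ τ? Yes.
Axiom (T2/T3): check pairwise unions and intersections of members of τ.
Counterexample for (T3): {α, β} ∩ {α, γ} = {α} ∉ τ. Therefore τ is NOT a topology.


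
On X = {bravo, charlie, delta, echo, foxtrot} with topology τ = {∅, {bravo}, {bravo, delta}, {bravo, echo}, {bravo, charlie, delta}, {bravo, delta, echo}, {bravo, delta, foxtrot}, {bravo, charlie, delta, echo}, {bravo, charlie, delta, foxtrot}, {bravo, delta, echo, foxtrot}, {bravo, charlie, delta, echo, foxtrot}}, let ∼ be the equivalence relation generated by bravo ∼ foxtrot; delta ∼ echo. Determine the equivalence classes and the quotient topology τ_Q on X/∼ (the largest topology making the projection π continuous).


X/∼ = {[bravo=foxtrot], [charlie], [delta=echo]}; |τ_Q| = 3.

Equivalence classes: [bravo=foxtrot], [charlie], [delta=echo].
Quotient map π: X → X/∼ sends bravo ↦ [bravo=foxtrot], charlie ↦ [charlie], delta ↦ [delta=echo], echo ↦ [delta=echo], foxtrot ↦ [bravo=foxtrot].
For each subset V ⊆ X/∼, compute π^{-1}(V) ⊆ X and check whether π^{-1}(V) ∈ τ. V is open in τ_Q iff π^{-1}(V) ∈ τ.
  V = {}: π^{-1}(V) = ∅ ∈ τ ✓.
  V = {[bravo=foxtrot]}: π^{-1}(V) = {bravo, foxtrot} ∉ τ ✗.
  V = {[charlie]}: π^{-1}(V) = {charlie} ∉ τ ✗.
  V = {[bravo=foxtrot], [charlie]}: π^{-1}(V) = {bravo, charlie, foxtrot} ∉ τ ✗.
  V = {[delta=echo]}: π^{-1}(V) = {delta, echo} ∉ τ ✗.
  V = {[bravo=foxtrot], [delta=echo]}: π^{-1}(V) = {bravo, delta, echo, foxtrot} ∈ τ ✓.
  V = {[charlie], [delta=echo]}: π^{-1}(V) = {charlie, delta, echo} ∉ τ ✗.
  V = {[bravo=foxtrot], [charlie], [delta=echo]}: π^{-1}(V) = {bravo, charlie, delta, echo, foxtrot} ∈ τ ✓.
Open sets in the quotient: τ_Q = {{}, {[bravo=foxtrot], [delta=echo]}, {[bravo=foxtrot], [charlie], [delta=echo]}} (3 elements).


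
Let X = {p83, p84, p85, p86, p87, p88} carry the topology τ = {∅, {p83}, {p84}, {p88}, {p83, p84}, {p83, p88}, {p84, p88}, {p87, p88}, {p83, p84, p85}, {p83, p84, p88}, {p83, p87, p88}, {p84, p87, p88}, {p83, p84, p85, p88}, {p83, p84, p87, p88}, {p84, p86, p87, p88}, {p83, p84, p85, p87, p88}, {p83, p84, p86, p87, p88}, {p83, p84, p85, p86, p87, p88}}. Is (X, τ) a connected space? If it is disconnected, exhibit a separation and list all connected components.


(X, τ) is connected.

Find clopen sets (U ∈ τ with X ∖ U ∈ τ):
  U = ∅, X ∖ U = {p83, p84, p85, p86, p87, p88} — both open, so U is clopen.
  U = {p83, p84, p85, p86, p87, p88}, X ∖ U = ∅ — both open, so U is clopen.
Only trivial clopens (∅ and X) exist, so (X, τ) is connected.
Compute connected components by grouping points that agree on all clopens:
  component: {p83, p84, p85, p86, p87, p88}


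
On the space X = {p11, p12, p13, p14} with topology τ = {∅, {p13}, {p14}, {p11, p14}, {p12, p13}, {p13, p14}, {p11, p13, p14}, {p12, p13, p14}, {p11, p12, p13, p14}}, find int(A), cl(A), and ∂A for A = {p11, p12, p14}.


int(A) = {p11, p14}, cl(A) = {p11, p12, p14}, ∂A = {p12}.

Closed sets in (X, τ) are complements of opens:
  closed(X, τ) = {∅, {p11}, {p12}, {p11, p12}, {p11, p14}, {p12, p13}, {p11, p12, p13}, {p11, p12, p14}, {p11, p12, p13, p14}}.
int(A) = ⋃ {U ∈ τ : U ⊆ A}. Opens contained in A: ∅, {p14}, {p11, p14}.
Taking the union of these: int(A) = {p11, p14}.
cl(A) = ⋂ {C closed : A ⊆ C}. Closed sets containing A: {p11, p12, p14}, {p11, p12, p13, p14}.
Intersecting these: cl(A) = {p11, p12, p14}.
∂A = cl(A) ∖ int(A) = {p11, p12, p14} ∖ {p11, p14} = {p12}.


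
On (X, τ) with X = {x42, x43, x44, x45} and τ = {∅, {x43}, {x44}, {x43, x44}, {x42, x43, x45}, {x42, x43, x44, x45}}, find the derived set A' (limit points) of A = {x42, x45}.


A' = {x42, x45}

For each x ∈ X, list the open sets U ∈ τ with x ∈ U, then check whether U ∩ (A ∖ {x}) ≠ ∅ for every such U.
  x = x42: opens ∋ x are {x42, x43, x45}, {x42, x43, x44, x45}; each meets A ∖ {x42}, so x IS a limit point.
  x = x43: open {x43} ∋ x has {x43} ∩ (A ∖ {x43}) = ∅, so x is NOT a limit point.
  x = x44: open {x44} ∋ x has {x44} ∩ (A ∖ {x44}) = ∅, so x is NOT a limit point.
  x = x45: opens ∋ x are {x42, x43, x45}, {x42, x43, x44, x45}; each meets A ∖ {x45}, so x IS a limit point.
Collecting: A' = {x42, x45}.


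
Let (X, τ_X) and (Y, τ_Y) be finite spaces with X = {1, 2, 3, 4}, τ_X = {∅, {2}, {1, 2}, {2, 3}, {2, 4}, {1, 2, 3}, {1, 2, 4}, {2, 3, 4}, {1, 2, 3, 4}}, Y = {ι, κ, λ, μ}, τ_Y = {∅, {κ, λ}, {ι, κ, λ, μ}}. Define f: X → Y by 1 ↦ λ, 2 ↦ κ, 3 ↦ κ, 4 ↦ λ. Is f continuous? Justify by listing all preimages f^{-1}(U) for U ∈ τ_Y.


f IS continuous.

Compute f^{-1}(U) for each U ∈ τ_Y:
  U = ∅: f^{-1}(U) = ∅ ∈ τ_X ✓.
  U = {κ, λ}: f^{-1}(U) = {1, 2, 3, 4} ∈ τ_X ✓.
  U = {ι, κ, λ, μ}: f^{-1}(U) = {1, 2, 3, 4} ∈ τ_X ✓.
Every preimage lies in τ_X, so f IS continuous.


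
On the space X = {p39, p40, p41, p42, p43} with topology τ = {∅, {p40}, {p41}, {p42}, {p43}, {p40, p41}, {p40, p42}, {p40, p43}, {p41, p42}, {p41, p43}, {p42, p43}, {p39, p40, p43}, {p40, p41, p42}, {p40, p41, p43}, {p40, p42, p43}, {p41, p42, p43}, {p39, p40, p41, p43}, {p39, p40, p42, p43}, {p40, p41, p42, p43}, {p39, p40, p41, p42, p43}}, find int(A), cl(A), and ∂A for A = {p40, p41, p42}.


int(A) = {p40, p41, p42}, cl(A) = {p39, p40, p41, p42}, ∂A = {p39}.

Closed sets in (X, τ) are complements of opens:
  closed(X, τ) = {∅, {p39}, {p41}, {p42}, {p39, p40}, {p39, p41}, {p39, p42}, {p39, p43}, {p41, p42}, {p39, p40, p41}, {p39, p40, p42}, {p39, p40, p43}, {p39, p41, p42}, {p39, p41, p43}, {p39, p42, p43}, {p39, p40, p41, p42}, {p39, p40, p41, p43}, {p39, p40, p42, p43}, {p39, p41, p42, p43}, {p39, p40, p41, p42, p43}}.
int(A) = ⋃ {U ∈ τ : U ⊆ A}. Opens contained in A: ∅, {p40}, {p41}, {p42}, {p40, p41}, {p40, p42}, {p41, p42}, {p40, p41, p42}.
Taking the union of these: int(A) = {p40, p41, p42}.
cl(A) = ⋂ {C closed : A ⊆ C}. Closed sets containing A: {p39, p40, p41, p42}, {p39, p40, p41, p42, p43}.
Intersecting these: cl(A) = {p39, p40, p41, p42}.
∂A = cl(A) ∖ int(A) = {p39, p40, p41, p42} ∖ {p40, p41, p42} = {p39}.


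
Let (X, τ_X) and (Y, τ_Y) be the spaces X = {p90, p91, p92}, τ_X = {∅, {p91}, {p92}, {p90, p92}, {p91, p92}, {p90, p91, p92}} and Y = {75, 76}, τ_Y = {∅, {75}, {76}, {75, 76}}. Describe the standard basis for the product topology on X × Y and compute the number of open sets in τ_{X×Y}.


Basis B = {∅ × ∅, {p91} × {75}, {p91} × {76}, {p92} × {75}, {p92} × {76}, {p90, p92} × {75}, {p90, p92} × {76}, {p91} × {75, 76}, {p91, p92} × {75}, {p91, p92} × {76}, {p92} × {75, 76}, {p90, p91, p92} × {75}, {p90, p91, p92} × {76}, {p90, p92} × {75, 76}, {p91, p92} × {75, 76}, {p90, p91, p92} × {75, 76}}; |τ_{X×Y}| = 36.

Enumerate products U × V with U ∈ τ_X, V ∈ τ_Y (deduplicated):
  ∅ × ∅ = {} (∅)
  {p91} × {75} = {(p91,75)}
  {p91} × {76} = {(p91,76)}
  {p92} × {75} = {(p92,75)}
  {p92} × {76} = {(p92,76)}
  {p90, p92} × {75} = {(p90,75), (p92,75)}
  {p90, p92} × {76} = {(p90,76), (p92,76)}
  {p91} × {75, 76} = {(p91,75), (p91,76)}
  {p91, p92} × {75} = {(p91,75), (p92,75)}
  {p91, p92} × {76} = {(p91,76), (p92,76)}
  {p92} × {75, 76} = {(p92,75), (p92,76)}
  {p90, p91, p92} × {75} = {(p90,75), (p91,75), (p92,75)}
  {p90, p91, p92} × {76} = {(p90,76), (p91,76), (p92,76)}
  {p90, p92} × {75, 76} = {(p90,75), (p90,76), (p92,75), (p92,76)}
  {p91, p92} × {75, 76} = {(p91,75), (p91,76), (p92,75), (p92,76)}
  {p90, p91, p92} × {75, 76} = {(p90,75), (p90,76), (p91,75), (p91,76), (p92,75), (p92,76)}
These 16 distinct sets form the basis B.
Close under arbitrary unions to get τ_{X×Y}; counting gives |τ_{X×Y}| = 36.


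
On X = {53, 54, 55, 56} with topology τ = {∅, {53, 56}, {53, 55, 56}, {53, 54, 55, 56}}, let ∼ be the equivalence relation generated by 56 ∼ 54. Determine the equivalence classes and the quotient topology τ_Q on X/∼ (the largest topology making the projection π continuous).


X/∼ = {[53], [54=56], [55]}; |τ_Q| = 2.

Equivalence classes: [53], [54=56], [55].
Quotient map π: X → X/∼ sends 53 ↦ [53], 54 ↦ [54=56], 55 ↦ [55], 56 ↦ [54=56].
For each subset V ⊆ X/∼, compute π^{-1}(V) ⊆ X and check whether π^{-1}(V) ∈ τ. V is open in τ_Q iff π^{-1}(V) ∈ τ.
  V = {}: π^{-1}(V) = ∅ ∈ τ ✓.
  V = {[53]}: π^{-1}(V) = {53} ∉ τ ✗.
  V = {[54=56]}: π^{-1}(V) = {54, 56} ∉ τ ✗.
  V = {[53], [54=56]}: π^{-1}(V) = {53, 54, 56} ∉ τ ✗.
  V = {[55]}: π^{-1}(V) = {55} ∉ τ ✗.
  V = {[53], [55]}: π^{-1}(V) = {53, 55} ∉ τ ✗.
  V = {[54=56], [55]}: π^{-1}(V) = {54, 55, 56} ∉ τ ✗.
  V = {[53], [54=56], [55]}: π^{-1}(V) = {53, 54, 55, 56} ∈ τ ✓.
Open sets in the quotient: τ_Q = {{}, {[53], [54=56], [55]}} (2 elements).


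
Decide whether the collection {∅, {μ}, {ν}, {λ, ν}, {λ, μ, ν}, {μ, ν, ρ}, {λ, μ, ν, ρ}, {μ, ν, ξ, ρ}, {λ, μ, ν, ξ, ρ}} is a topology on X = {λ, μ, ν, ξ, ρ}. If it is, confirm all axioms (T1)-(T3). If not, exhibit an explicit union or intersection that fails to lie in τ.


τ is NOT a topology on X.

Axiom (T1): ∅ ∈ τ? Yes; X ∈ τ? Yes.
Axiom (T2/T3): check pairwise unions and intersections of members of τ.
Counterexample for (T2): {μ} ∪ {ν} = {μ, ν} ∉ τ. Therefore τ is NOT a topology.


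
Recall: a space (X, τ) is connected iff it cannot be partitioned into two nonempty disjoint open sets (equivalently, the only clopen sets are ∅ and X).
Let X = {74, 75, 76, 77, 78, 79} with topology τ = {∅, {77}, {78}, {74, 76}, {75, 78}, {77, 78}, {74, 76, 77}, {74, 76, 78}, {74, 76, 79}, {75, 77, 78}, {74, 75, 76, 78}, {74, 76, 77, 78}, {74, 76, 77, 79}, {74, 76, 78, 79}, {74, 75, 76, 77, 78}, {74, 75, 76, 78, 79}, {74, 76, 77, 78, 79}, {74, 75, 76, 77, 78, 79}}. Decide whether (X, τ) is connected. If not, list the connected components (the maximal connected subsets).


(X, τ) is disconnected; components = [{77}, {75, 78}, {74, 76, 79}].

Find clopen sets (U ∈ τ with X ∖ U ∈ τ):
  U = ∅, X ∖ U = {74, 75, 76, 77, 78, 79} — both open, so U is clopen.
  U = {77}, X ∖ U = {74, 75, 76, 78, 79} — both open, so U is clopen.
  U = {75, 78}, X ∖ U = {74, 76, 77, 79} — both open, so U is clopen.
  U = {74, 76, 79}, X ∖ U = {75, 77, 78} — both open, so U is clopen.
  U = {75, 77, 78}, X ∖ U = {74, 76, 79} — both open, so U is clopen.
  U = {74, 76, 77, 79}, X ∖ U = {75, 78} — both open, so U is clopen.
  U = {74, 75, 76, 78, 79}, X ∖ U = {77} — both open, so U is clopen.
  U = {74, 75, 76, 77, 78, 79}, X ∖ U = ∅ — both open, so U is clopen.
Nontrivial clopen(s) exist: e.g. {75, 78}. So (X, τ) is disconnected.
Compute connected components by grouping points that agree on all clopens:
  component: {77}
  component: {75, 78}
  component: {74, 76, 79}


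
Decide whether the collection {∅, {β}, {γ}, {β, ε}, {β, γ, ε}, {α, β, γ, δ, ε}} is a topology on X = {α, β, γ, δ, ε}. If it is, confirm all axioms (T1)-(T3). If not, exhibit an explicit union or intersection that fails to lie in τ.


τ is NOT a topology on X.

Axiom (T1): ∅ ∈ τ? Yes; X ∈ τ? Yes.
Axiom (T2/T3): check pairwise unions and intersections of members of τ.
Counterexample for (T2): {β} ∪ {γ} = {β, γ} ∉ τ. Therefore τ is NOT a topology.


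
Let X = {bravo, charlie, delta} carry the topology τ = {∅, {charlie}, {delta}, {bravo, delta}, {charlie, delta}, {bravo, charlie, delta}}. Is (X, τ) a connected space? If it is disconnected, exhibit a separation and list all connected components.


(X, τ) is disconnected; components = [{charlie}, {bravo, delta}].

Find clopen sets (U ∈ τ with X ∖ U ∈ τ):
  U = ∅, X ∖ U = {bravo, charlie, delta} — both open, so U is clopen.
  U = {charlie}, X ∖ U = {bravo, delta} — both open, so U is clopen.
  U = {bravo, delta}, X ∖ U = {charlie} — both open, so U is clopen.
  U = {bravo, charlie, delta}, X ∖ U = ∅ — both open, so U is clopen.
Nontrivial clopen(s) exist: e.g. {bravo, delta}. So (X, τ) is disconnected.
Compute connected components by grouping points that agree on all clopens:
  component: {charlie}
  component: {bravo, delta}


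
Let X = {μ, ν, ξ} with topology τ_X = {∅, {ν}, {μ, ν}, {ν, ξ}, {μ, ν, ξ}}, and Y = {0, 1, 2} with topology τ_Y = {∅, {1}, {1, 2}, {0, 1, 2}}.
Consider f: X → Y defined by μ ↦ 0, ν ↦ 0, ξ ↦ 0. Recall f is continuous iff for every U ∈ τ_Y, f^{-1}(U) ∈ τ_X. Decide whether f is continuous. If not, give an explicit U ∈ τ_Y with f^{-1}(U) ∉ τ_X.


f IS continuous.

Compute f^{-1}(U) for each U ∈ τ_Y:
  U = ∅: f^{-1}(U) = ∅ ∈ τ_X ✓.
  U = {1}: f^{-1}(U) = ∅ ∈ τ_X ✓.
  U = {1, 2}: f^{-1}(U) = ∅ ∈ τ_X ✓.
  U = {0, 1, 2}: f^{-1}(U) = {μ, ν, ξ} ∈ τ_X ✓.
Every preimage lies in τ_X, so f IS continuous.


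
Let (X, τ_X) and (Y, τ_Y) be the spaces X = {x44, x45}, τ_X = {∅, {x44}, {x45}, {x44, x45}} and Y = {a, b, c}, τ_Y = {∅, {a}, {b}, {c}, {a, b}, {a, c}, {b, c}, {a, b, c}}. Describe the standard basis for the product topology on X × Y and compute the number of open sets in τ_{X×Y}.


Basis B = {∅ × ∅, {x44} × {a}, {x44} × {b}, {x44} × {c}, {x45} × {a}, {x45} × {b}, {x45} × {c}, {x44} × {a, b}, {x44} × {a, c}, {x44, x45} × {a}, {x44} × {b, c}, {x44, x45} × {b}, {x44, x45} × {c}, {x45} × {a, b}, {x45} × {a, c}, {x45} × {b, c}, {x44} × {a, b, c}, {x45} × {a, b, c}, {x44, x45} × {a, b}, {x44, x45} × {a, c}, {x44, x45} × {b, c}, {x44, x45} × {a, b, c}}; |τ_{X×Y}| = 64.

Enumerate products U × V with U ∈ τ_X, V ∈ τ_Y (deduplicated):
  ∅ × ∅ = {} (∅)
  {x44} × {a} = {(x44,a)}
  {x44} × {b} = {(x44,b)}
  {x44} × {c} = {(x44,c)}
  {x45} × {a} = {(x45,a)}
  {x45} × {b} = {(x45,b)}
  {x45} × {c} = {(x45,c)}
  {x44} × {a, b} = {(x44,a), (x44,b)}
  {x44} × {a, c} = {(x44,a), (x44,c)}
  {x44, x45} × {a} = {(x44,a), (x45,a)}
  {x44} × {b, c} = {(x44,b), (x44,c)}
  {x44, x45} × {b} = {(x44,b), (x45,b)}
  {x44, x45} × {c} = {(x44,c), (x45,c)}
  {x45} × {a, b} = {(x45,a), (x45,b)}
  {x45} × {a, c} = {(x45,a), (x45,c)}
  {x45} × {b, c} = {(x45,b), (x45,c)}
  {x44} × {a, b, c} = {(x44,a), (x44,b), (x44,c)}
  {x45} × {a, b, c} = {(x45,a), (x45,b), (x45,c)}
  {x44, x45} × {a, b} = {(x44,a), (x44,b), (x45,a), (x45,b)}
  {x44, x45} × {a, c} = {(x44,a), (x44,c), (x45,a), (x45,c)}
  {x44, x45} × {b, c} = {(x44,b), (x44,c), (x45,b), (x45,c)}
  {x44, x45} × {a, b, c} = {(x44,a), (x44,b), (x44,c), (x45,a), (x45,b), (x45,c)}
These 22 distinct sets form the basis B.
Close under arbitrary unions to get τ_{X×Y}; counting gives |τ_{X×Y}| = 64.


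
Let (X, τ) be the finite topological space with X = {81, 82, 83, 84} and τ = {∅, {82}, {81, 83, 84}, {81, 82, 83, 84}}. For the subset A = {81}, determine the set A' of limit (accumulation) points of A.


A' = {83, 84}

For each x ∈ X, list the open sets U ∈ τ with x ∈ U, then check whether U ∩ (A ∖ {x}) ≠ ∅ for every such U.
  x = 81: open {81, 83, 84} ∋ x has {81, 83, 84} ∩ (A ∖ {81}) = ∅, so x is NOT a limit point.
  x = 82: open {82} ∋ x has {82} ∩ (A ∖ {82}) = ∅, so x is NOT a limit point.
  x = 83: opens ∋ x are {81, 83, 84}, {81, 82, 83, 84}; each meets A ∖ {83}, so x IS a limit point.
  x = 84: opens ∋ x are {81, 83, 84}, {81, 82, 83, 84}; each meets A ∖ {84}, so x IS a limit point.
Collecting: A' = {83, 84}.


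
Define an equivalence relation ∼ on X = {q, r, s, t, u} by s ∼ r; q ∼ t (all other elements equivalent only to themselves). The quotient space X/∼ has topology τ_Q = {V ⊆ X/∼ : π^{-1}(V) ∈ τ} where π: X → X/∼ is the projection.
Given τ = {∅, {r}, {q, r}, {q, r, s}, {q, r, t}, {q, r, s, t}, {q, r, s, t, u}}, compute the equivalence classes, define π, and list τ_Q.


X/∼ = {[q=t], [r=s], [u]}; |τ_Q| = 3.

Equivalence classes: [q=t], [r=s], [u].
Quotient map π: X → X/∼ sends q ↦ [q=t], r ↦ [r=s], s ↦ [r=s], t ↦ [q=t], u ↦ [u].
For each subset V ⊆ X/∼, compute π^{-1}(V) ⊆ X and check whether π^{-1}(V) ∈ τ. V is open in τ_Q iff π^{-1}(V) ∈ τ.
  V = {}: π^{-1}(V) = ∅ ∈ τ ✓.
  V = {[q=t]}: π^{-1}(V) = {q, t} ∉ τ ✗.
  V = {[r=s]}: π^{-1}(V) = {r, s} ∉ τ ✗.
  V = {[q=t], [r=s]}: π^{-1}(V) = {q, r, s, t} ∈ τ ✓.
  V = {[u]}: π^{-1}(V) = {u} ∉ τ ✗.
  V = {[q=t], [u]}: π^{-1}(V) = {q, t, u} ∉ τ ✗.
  V = {[r=s], [u]}: π^{-1}(V) = {r, s, u} ∉ τ ✗.
  V = {[q=t], [r=s], [u]}: π^{-1}(V) = {q, r, s, t, u} ∈ τ ✓.
Open sets in the quotient: τ_Q = {{}, {[q=t], [r=s]}, {[q=t], [r=s], [u]}} (3 elements).
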